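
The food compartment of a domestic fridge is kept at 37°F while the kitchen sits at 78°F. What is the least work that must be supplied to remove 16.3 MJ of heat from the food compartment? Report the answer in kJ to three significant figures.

In absolute terms T_C = 275.93 K and T_H = 298.71 K, so ΔT = 22.78 K.
The reversible limit is COP_R = T_C/ΔT = 12.11, so W_min = Q_C/COP = Q_C·ΔT/T_C.
W_min = 16.30 × 22.78/275.93 = 1.346 MJ = 1346 kJ.

1350 kJ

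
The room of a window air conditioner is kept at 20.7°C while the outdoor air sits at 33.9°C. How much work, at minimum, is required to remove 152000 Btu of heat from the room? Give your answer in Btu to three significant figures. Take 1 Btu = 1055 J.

In absolute terms T_C = 293.85 K and T_H = 307.05 K, so ΔT = 13.20 K.
The reversible limit is COP_R = T_C/ΔT = 22.26, so W_min = Q_C/COP = Q_C·ΔT/T_C.
W_min = 152000 × 13.20/293.85 = 6828 Btu.

6830 Btu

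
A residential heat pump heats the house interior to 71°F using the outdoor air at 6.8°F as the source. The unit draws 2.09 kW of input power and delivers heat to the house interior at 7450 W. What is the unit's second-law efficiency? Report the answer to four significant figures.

0.4312

Converting, Q̇_H = 7450 W = 7.450 kW, so COP_actual = Q̇_H/Ẇ = 7.450/2.090 = 3.565.
In absolute terms T_C = 259.15 K and T_H = 294.82 K, so ΔT = 35.67 K.
COP_Carnot = T_H/ΔT = 294.82/35.67 = 8.266.
η_II = COP_actual/COP_Carnot = 3.565/8.266 = 0.4312.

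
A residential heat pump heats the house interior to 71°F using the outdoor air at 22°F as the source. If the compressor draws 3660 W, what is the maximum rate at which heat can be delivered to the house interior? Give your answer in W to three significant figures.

39600 W

In absolute terms T_C = 267.59 K and T_H = 294.82 K, so ΔT = 27.22 K.
COP_Carnot = T_H/ΔT = 294.82/27.22 = 10.83.
Q̇_max = COP_Carnot × Ẇ = 10.83 × 3660 W = 39640 W.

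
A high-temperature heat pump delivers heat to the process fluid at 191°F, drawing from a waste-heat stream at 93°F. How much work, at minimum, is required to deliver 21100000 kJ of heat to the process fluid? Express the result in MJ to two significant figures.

In absolute terms T_C = 307.04 K and T_H = 361.48 K, so ΔT = 54.44 K.
The reversible limit is COP_HP = T_H/ΔT = 6.639, so W_min = Q_H/COP = Q_H·ΔT/T_H.
W_min = 21100000 × 54.44/361.48 = 3178000 kJ = 3178 MJ.

3200 MJ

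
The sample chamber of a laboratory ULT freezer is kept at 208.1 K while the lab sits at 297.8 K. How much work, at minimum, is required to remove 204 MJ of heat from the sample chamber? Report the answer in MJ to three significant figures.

87.9 MJ

The reservoir spacing is ΔT = 297.8 − 208.1 = 89.70 K.
The reversible limit is COP_R = T_C/ΔT = 2.320, so W_min = Q_C/COP = Q_C·ΔT/T_C.
W_min = 204.0 × 89.70/208.10 = 87.93 MJ.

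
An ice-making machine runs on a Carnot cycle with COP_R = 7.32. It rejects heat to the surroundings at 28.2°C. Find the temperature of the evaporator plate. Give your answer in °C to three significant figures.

For a Carnot refrigerator COP_R = T_C/(T_H − T_C), so T_C = COP·T_H/(1 + COP).
With T_H = 301.35 K, T_C = 7.32 × 301.35/8.320 = 265.13 K.
Converting, 265.13 K = -8.02°C.

-8.02 °C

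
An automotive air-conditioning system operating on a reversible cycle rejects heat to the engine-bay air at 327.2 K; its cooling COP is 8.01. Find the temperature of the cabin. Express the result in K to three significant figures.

For a Carnot refrigerator COP_R = T_C/(T_H − T_C), so T_C = COP·T_H/(1 + COP).
With T_H = 327.20 K, T_C = 8.01 × 327.20/9.010 = 290.88 K.

291 K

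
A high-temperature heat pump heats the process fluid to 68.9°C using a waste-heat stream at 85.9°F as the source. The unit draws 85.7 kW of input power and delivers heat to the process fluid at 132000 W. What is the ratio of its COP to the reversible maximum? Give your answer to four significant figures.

Converting, Q̇_H = 132000 W = 132.0 kW, so COP_actual = Q̇_H/Ẇ = 132.0/85.70 = 1.540.
In absolute terms T_C = 303.09 K and T_H = 342.05 K, so ΔT = 38.96 K.
COP_Carnot = T_H/ΔT = 342.05/38.96 = 8.781.
η_II = COP_actual/COP_Carnot = 1.540/8.781 = 0.1754.

0.1754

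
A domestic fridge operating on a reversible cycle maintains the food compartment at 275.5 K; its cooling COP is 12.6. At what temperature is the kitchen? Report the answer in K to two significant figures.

COP_R = T_C/(T_H − T_C) gives T_H − T_C = T_C/COP.
With T_C = 275.50 K, T_H = 275.50 × (1 + 1/12.6) = 297.37 K.

300 K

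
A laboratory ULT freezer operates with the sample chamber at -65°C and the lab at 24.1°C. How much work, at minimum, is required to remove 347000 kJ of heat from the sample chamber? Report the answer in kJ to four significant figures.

148500 kJ

In absolute terms T_C = 208.15 K and T_H = 297.25 K, so ΔT = 89.10 K.
The reversible limit is COP_R = T_C/ΔT = 2.336, so W_min = Q_C/COP = Q_C·ΔT/T_C.
W_min = 347000 × 89.10/208.15 = 148500 kJ.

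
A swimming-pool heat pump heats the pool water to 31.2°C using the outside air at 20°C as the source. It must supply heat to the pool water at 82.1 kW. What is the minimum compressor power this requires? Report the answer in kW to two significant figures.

3.0 kW

In absolute terms T_C = 293.15 K and T_H = 304.35 K, so ΔT = 11.20 K.
COP_Carnot = T_H/ΔT = 304.35/11.20 = 27.17.
Ẇ_min = Q̇/COP_Carnot = 82.10/27.17 = 3.021 kW.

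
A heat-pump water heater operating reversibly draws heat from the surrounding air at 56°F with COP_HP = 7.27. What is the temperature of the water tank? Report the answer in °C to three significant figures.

59.0 °C

COP_HP = T_H/(T_H − T_C) rearranges to T_H = COP·T_C/(COP − 1).
With T_C = 286.48 K, T_H = 7.27 × 286.48/6.270 = 332.17 K.
Converting, 332.17 K = 59.02°C.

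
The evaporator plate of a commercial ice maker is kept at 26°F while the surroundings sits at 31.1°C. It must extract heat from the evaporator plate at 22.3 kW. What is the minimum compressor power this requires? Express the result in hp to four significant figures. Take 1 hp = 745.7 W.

In absolute terms T_C = 269.82 K and T_H = 304.25 K, so ΔT = 34.43 K.
COP_Carnot = T_C/ΔT = 269.82/34.43 = 7.836.
Ẇ_min = Q̇/COP_Carnot = 22.30/7.836 = 2.846 kW = 3.816 hp.

3.816 hp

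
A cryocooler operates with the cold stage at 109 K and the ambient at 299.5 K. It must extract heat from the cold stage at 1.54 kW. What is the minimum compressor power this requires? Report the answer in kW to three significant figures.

2.69 kW

The reservoir spacing is ΔT = 299.5 − 109 = 190.5 K.
COP_Carnot = T_C/ΔT = 109.00/190.5 = 0.5722.
Ẇ_min = Q̇/COP_Carnot = 1.540/0.5722 = 2.691 kW.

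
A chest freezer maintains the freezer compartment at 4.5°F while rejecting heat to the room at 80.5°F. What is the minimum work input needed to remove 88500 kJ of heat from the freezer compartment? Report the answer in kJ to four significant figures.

14490 kJ

In absolute terms T_C = 257.87 K and T_H = 300.09 K, so ΔT = 42.22 K.
The reversible limit is COP_R = T_C/ΔT = 6.108, so W_min = Q_C/COP = Q_C·ΔT/T_C.
W_min = 88500 × 42.22/257.87 = 14490 kJ.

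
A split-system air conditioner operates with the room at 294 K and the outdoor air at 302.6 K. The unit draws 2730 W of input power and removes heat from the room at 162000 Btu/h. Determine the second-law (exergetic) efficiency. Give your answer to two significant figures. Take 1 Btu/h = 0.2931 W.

0.51

Converting, Q̇_C = 162000 Btu/h = 47480 W, so COP_actual = Q̇_C/Ẇ = 47480/2730 = 17.39.
The reservoir spacing is ΔT = 302.6 − 294 = 8.600 K.
COP_Carnot = T_C/ΔT = 294.00/8.600 = 34.19.
η_II = COP_actual/COP_Carnot = 17.39/34.19 = 0.5088.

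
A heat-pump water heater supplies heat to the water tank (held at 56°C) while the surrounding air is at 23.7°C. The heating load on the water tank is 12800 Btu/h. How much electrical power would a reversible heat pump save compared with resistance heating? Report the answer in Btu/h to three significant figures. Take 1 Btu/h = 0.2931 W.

11500 Btu/h

In absolute terms T_C = 296.85 K and T_H = 329.15 K, so ΔT = 32.30 K.
COP_Carnot = T_H/ΔT = 329.15/32.30 = 10.19.
Resistance heating needs Ẇ_res = Q̇_H = 12800 Btu/h; the reversible heat pump needs only Ẇ_hp = Q̇_H/COP = 1256 Btu/h.
Saving = 12800 − 1256 = 11540 Btu/h.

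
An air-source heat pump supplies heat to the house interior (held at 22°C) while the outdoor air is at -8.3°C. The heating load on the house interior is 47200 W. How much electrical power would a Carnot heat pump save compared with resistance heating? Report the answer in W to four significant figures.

In absolute terms T_C = 264.85 K and T_H = 295.15 K, so ΔT = 30.30 K.
COP_Carnot = T_H/ΔT = 295.15/30.30 = 9.741.
Resistance heating needs Ẇ_res = Q̇_H = 47200 W; the reversible heat pump needs only Ẇ_hp = Q̇_H/COP = 4846 W.
Saving = 47200 − 4846 = 42350 W.

42350 W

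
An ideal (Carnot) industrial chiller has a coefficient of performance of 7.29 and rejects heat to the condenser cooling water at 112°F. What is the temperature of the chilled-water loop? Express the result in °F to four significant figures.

For a Carnot refrigerator COP_R = T_C/(T_H − T_C), so T_C = COP·T_H/(1 + COP).
With T_H = 317.59 K, T_C = 7.29 × 317.59/8.290 = 279.28 K.
Converting, 279.28 K = 43.04°F.

43.04 °F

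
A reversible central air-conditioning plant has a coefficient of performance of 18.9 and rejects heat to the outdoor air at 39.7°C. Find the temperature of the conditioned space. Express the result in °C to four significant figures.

For a Carnot refrigerator COP_R = T_C/(T_H − T_C), so T_C = COP·T_H/(1 + COP).
With T_H = 312.85 K, T_C = 18.9 × 312.85/19.90 = 297.13 K.
Converting, 297.13 K = 23.98°C.

23.98 °C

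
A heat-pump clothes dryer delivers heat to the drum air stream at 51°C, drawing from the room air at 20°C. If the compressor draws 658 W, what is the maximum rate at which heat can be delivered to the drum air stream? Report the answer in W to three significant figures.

6880 W

In absolute terms T_C = 293.15 K and T_H = 324.15 K, so ΔT = 31.00 K.
COP_Carnot = T_H/ΔT = 324.15/31.00 = 10.46.
Q̇_max = COP_Carnot × Ẇ = 10.46 × 658.0 W = 6880 W.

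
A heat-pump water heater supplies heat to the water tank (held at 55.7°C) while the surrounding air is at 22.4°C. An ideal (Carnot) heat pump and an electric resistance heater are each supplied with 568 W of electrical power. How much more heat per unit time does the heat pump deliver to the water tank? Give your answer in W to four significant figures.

5041 W

In absolute terms T_C = 295.55 K and T_H = 328.85 K, so ΔT = 33.30 K.
COP_Carnot = T_H/ΔT = 328.85/33.30 = 9.875.
The heat pump delivers Q̇_H = COP × Ẇ = 5609 W; the resistance heater delivers Ẇ = 568.0 W.
Extra = (COP − 1)·Ẇ = 5041 W.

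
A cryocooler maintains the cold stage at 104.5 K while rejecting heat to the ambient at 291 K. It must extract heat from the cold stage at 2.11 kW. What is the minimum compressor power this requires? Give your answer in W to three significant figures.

3770 W

The reservoir spacing is ΔT = 291 − 104.5 = 186.5 K.
COP_Carnot = T_C/ΔT = 104.50/186.5 = 0.5603.
Ẇ_min = Q̇/COP_Carnot = 2.110/0.5603 = 3.766 kW = 3766 W.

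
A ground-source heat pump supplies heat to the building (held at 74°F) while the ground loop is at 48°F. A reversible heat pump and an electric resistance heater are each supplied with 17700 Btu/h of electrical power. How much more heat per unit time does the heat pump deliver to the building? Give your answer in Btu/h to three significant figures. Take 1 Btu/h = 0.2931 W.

346000 Btu/h

In absolute terms T_C = 282.04 K and T_H = 296.48 K, so ΔT = 14.44 K.
COP_Carnot = T_H/ΔT = 296.48/14.44 = 20.53.
The heat pump delivers Q̇_H = COP × Ẇ = 363300 Btu/h; the resistance heater delivers Ẇ = 17700 Btu/h.
Extra = (COP − 1)·Ẇ = 345600 Btu/h.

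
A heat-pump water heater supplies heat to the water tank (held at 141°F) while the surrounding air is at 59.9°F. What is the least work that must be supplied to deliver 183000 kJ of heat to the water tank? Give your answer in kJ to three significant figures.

24700 kJ

In absolute terms T_C = 288.65 K and T_H = 333.71 K, so ΔT = 45.06 K.
The reversible limit is COP_HP = T_H/ΔT = 7.407, so W_min = Q_H/COP = Q_H·ΔT/T_H.
W_min = 183000 × 45.06/333.71 = 24710 kJ.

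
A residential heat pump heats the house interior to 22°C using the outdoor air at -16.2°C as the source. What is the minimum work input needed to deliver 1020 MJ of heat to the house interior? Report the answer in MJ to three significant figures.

132 MJ

In absolute terms T_C = 256.95 K and T_H = 295.15 K, so ΔT = 38.20 K.
The reversible limit is COP_HP = T_H/ΔT = 7.726, so W_min = Q_H/COP = Q_H·ΔT/T_H.
W_min = 1020 × 38.20/295.15 = 132.0 MJ.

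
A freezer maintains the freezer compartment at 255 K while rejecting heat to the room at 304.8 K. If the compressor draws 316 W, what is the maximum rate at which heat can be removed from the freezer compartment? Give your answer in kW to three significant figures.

The reservoir spacing is ΔT = 304.8 − 255 = 49.80 K.
COP_Carnot = T_C/ΔT = 255.00/49.80 = 5.120.
Q̇_max = COP_Carnot × Ẇ = 5.120 × 316.0 W = 1618 W = 1.618 kW.

1.62 kW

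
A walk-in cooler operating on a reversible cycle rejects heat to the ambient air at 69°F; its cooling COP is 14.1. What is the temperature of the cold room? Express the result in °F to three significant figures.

For a Carnot refrigerator COP_R = T_C/(T_H − T_C), so T_C = COP·T_H/(1 + COP).
With T_H = 293.71 K, T_C = 14.1 × 293.71/15.10 = 274.25 K.
Converting, 274.25 K = 33.99°F.

34.0 °F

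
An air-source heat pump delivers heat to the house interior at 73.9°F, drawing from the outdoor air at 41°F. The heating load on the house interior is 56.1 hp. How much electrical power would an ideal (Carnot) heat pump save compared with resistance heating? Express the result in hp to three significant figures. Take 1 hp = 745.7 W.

52.6 hp

In absolute terms T_C = 278.15 K and T_H = 296.43 K, so ΔT = 18.28 K.
COP_Carnot = T_H/ΔT = 296.43/18.28 = 16.22.
Resistance heating needs Ẇ_res = Q̇_H = 56.10 hp; the reversible heat pump needs only Ẇ_hp = Q̇_H/COP = 3.459 hp.
Saving = 56.10 − 3.459 = 52.64 hp.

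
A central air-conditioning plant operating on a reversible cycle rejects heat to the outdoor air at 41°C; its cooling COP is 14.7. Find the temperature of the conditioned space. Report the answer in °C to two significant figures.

For a Carnot refrigerator COP_R = T_C/(T_H − T_C), so T_C = COP·T_H/(1 + COP).
With T_H = 314.15 K, T_C = 14.7 × 314.15/15.70 = 294.14 K.
Converting, 294.14 K = 20.99°C.

21 °C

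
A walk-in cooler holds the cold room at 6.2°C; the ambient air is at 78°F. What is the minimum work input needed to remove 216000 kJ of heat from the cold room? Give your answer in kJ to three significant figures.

15000 kJ

In absolute terms T_C = 279.35 K and T_H = 298.71 K, so ΔT = 19.36 K.
The reversible limit is COP_R = T_C/ΔT = 14.43, so W_min = Q_C/COP = Q_C·ΔT/T_C.
W_min = 216000 × 19.36/279.35 = 14970 kJ.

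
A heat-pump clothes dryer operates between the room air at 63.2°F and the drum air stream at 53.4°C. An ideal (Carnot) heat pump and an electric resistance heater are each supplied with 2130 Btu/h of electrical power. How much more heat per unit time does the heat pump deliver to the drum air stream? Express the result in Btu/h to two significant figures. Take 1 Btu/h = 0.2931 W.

In absolute terms T_C = 290.48 K and T_H = 326.55 K, so ΔT = 36.07 K.
COP_Carnot = T_H/ΔT = 326.55/36.07 = 9.054.
The heat pump delivers Q̇_H = COP × Ẇ = 19290 Btu/h; the resistance heater delivers Ẇ = 2130 Btu/h.
Extra = (COP − 1)·Ẇ = 17160 Btu/h.

17000 Btu/h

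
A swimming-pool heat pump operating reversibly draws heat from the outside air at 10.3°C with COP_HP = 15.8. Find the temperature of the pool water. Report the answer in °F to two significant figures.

85 °F

COP_HP = T_H/(T_H − T_C) rearranges to T_H = COP·T_C/(COP − 1).
With T_C = 283.45 K, T_H = 15.8 × 283.45/14.80 = 302.60 K.
Converting, 302.60 K = 85.01°F.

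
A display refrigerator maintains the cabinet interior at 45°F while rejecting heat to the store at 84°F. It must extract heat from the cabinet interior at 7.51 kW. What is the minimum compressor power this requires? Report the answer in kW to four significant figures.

0.5804 kW

In absolute terms T_C = 280.37 K and T_H = 302.04 K, so ΔT = 21.67 K.
COP_Carnot = T_C/ΔT = 280.37/21.67 = 12.94.
Ẇ_min = Q̇/COP_Carnot = 7.510/12.94 = 0.5804 kW.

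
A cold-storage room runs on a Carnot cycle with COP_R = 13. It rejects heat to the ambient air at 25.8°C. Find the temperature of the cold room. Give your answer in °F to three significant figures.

40.0 °F

For a Carnot refrigerator COP_R = T_C/(T_H − T_C), so T_C = COP·T_H/(1 + COP).
With T_H = 298.95 K, T_C = 13 × 298.95/14.00 = 277.60 K.
Converting, 277.60 K = 40.00°F.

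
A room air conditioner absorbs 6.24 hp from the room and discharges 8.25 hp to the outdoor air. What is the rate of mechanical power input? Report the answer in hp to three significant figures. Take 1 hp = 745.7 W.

2.01 hp

For a cyclic device the first law requires Q̇_H = Q̇_C + Ẇ.
Ẇ = Q̇_H − Q̇_C = 2.010 hp.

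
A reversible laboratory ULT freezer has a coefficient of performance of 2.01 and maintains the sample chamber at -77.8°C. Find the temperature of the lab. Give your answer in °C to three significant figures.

19.4 °C

COP_R = T_C/(T_H − T_C) gives T_H − T_C = T_C/COP.
With T_C = 195.35 K, T_H = 195.35 × (1 + 1/2.01) = 292.54 K.
Converting, 292.54 K = 19.39°C.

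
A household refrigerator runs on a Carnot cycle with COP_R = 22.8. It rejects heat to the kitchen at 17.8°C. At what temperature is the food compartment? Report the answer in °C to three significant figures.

For a Carnot refrigerator COP_R = T_C/(T_H − T_C), so T_C = COP·T_H/(1 + COP).
With T_H = 290.95 K, T_C = 22.8 × 290.95/23.80 = 278.73 K.
Converting, 278.73 K = 5.58°C.

5.58 °C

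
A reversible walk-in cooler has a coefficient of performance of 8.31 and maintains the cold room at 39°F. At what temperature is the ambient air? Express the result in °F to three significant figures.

99.0 °F

COP_R = T_C/(T_H − T_C) gives T_H − T_C = T_C/COP.
With T_C = 277.04 K, T_H = 277.04 × (1 + 1/8.31) = 310.38 K.
Converting, 310.38 K = 99.01°F.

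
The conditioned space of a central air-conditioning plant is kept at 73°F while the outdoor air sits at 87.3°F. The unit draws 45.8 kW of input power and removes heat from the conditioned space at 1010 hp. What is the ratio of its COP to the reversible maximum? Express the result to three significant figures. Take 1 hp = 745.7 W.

0.441

Converting, Q̇_C = 1010 hp = 753.2 kW, so COP_actual = Q̇_C/Ẇ = 753.2/45.80 = 16.44.
In absolute terms T_C = 295.93 K and T_H = 303.87 K, so ΔT = 7.944 K.
COP_Carnot = T_C/ΔT = 295.93/7.944 = 37.25.
η_II = COP_actual/COP_Carnot = 16.44/37.25 = 0.4415.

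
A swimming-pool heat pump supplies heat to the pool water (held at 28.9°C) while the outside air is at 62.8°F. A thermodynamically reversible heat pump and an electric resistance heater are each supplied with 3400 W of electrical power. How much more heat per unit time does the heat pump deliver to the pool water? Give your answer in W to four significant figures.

83710 W

In absolute terms T_C = 290.26 K and T_H = 302.05 K, so ΔT = 11.79 K.
COP_Carnot = T_H/ΔT = 302.05/11.79 = 25.62.
The heat pump delivers Q̇_H = COP × Ẇ = 87110 W; the resistance heater delivers Ẇ = 3400 W.
Extra = (COP − 1)·Ẇ = 83710 W.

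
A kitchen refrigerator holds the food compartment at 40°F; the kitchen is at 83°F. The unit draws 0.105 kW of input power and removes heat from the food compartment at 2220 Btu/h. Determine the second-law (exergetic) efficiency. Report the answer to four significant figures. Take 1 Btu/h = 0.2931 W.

Converting, Q̇_C = 2220 Btu/h = 0.6507 kW, so COP_actual = Q̇_C/Ẇ = 0.6507/0.1050 = 6.197.
In absolute terms T_C = 277.59 K and T_H = 301.48 K, so ΔT = 23.89 K.
COP_Carnot = T_C/ΔT = 277.59/23.89 = 11.62.
η_II = COP_actual/COP_Carnot = 6.197/11.62 = 0.5333.

0.5333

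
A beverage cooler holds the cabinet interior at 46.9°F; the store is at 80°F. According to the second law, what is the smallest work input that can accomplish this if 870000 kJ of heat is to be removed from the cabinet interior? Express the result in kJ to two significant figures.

In absolute terms T_C = 281.43 K and T_H = 299.82 K, so ΔT = 18.39 K.
The reversible limit is COP_R = T_C/ΔT = 15.30, so W_min = Q_C/COP = Q_C·ΔT/T_C.
W_min = 870000 × 18.39/281.43 = 56850 kJ.

57000 kJ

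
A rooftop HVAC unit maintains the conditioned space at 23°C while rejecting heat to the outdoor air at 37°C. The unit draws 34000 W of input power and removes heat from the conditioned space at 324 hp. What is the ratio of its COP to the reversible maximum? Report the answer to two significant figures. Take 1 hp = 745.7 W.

Converting, Q̇_C = 324.0 hp = 241600 W, so COP_actual = Q̇_C/Ẇ = 241600/34000 = 7.106.
In absolute terms T_C = 296.15 K and T_H = 310.15 K, so ΔT = 14.00 K.
COP_Carnot = T_C/ΔT = 296.15/14.00 = 21.15.
η_II = COP_actual/COP_Carnot = 7.106/21.15 = 0.3359.

0.34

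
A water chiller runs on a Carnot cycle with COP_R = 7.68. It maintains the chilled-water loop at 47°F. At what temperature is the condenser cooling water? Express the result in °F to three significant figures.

113 °F

COP_R = T_C/(T_H − T_C) gives T_H − T_C = T_C/COP.
With T_C = 281.48 K, T_H = 281.48 × (1 + 1/7.68) = 318.13 K.
Converting, 318.13 K = 112.97°F.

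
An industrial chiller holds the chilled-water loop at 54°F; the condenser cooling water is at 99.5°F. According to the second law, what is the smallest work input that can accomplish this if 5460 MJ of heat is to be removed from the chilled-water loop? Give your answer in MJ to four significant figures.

In absolute terms T_C = 285.37 K and T_H = 310.65 K, so ΔT = 25.28 K.
The reversible limit is COP_R = T_C/ΔT = 11.29, so W_min = Q_C/COP = Q_C·ΔT/T_C.
W_min = 5460 × 25.28/285.37 = 483.6 MJ.

483.6 MJ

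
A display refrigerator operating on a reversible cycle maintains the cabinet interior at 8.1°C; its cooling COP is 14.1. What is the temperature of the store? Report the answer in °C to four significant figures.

COP_R = T_C/(T_H − T_C) gives T_H − T_C = T_C/COP.
With T_C = 281.25 K, T_H = 281.25 × (1 + 1/14.1) = 301.20 K.
Converting, 301.20 K = 28.05°C.

28.05 °C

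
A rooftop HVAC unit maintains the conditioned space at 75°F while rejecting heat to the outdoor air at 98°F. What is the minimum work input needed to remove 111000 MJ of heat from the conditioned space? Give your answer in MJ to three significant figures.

In absolute terms T_C = 297.04 K and T_H = 309.82 K, so ΔT = 12.78 K.
The reversible limit is COP_R = T_C/ΔT = 23.25, so W_min = Q_C/COP = Q_C·ΔT/T_C.
W_min = 111000 × 12.78/297.04 = 4775 MJ.

4770 MJ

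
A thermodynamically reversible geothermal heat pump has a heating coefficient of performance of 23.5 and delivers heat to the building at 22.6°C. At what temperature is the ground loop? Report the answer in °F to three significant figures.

50.0 °F

COP_HP = T_H/(T_H − T_C) gives T_H − T_C = T_H/COP.
With T_H = 295.75 K, T_C = 295.75 × (1 − 1/23.5) = 283.16 K.
Converting, 283.16 K = 50.03°F.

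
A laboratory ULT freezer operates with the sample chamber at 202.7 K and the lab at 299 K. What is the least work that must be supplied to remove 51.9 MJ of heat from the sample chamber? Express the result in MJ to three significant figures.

24.7 MJ

The reservoir spacing is ΔT = 299 − 202.7 = 96.30 K.
The reversible limit is COP_R = T_C/ΔT = 2.105, so W_min = Q_C/COP = Q_C·ΔT/T_C.
W_min = 51.90 × 96.30/202.70 = 24.66 MJ.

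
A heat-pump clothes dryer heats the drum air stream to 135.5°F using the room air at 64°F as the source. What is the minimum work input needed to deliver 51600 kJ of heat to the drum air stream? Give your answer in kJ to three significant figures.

In absolute terms T_C = 290.93 K and T_H = 330.65 K, so ΔT = 39.72 K.
The reversible limit is COP_HP = T_H/ΔT = 8.324, so W_min = Q_H/COP = Q_H·ΔT/T_H.
W_min = 51600 × 39.72/330.65 = 6199 kJ.

6200 kJ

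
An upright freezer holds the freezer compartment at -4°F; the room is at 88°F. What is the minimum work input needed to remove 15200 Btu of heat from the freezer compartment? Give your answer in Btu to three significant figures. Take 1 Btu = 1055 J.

3070 Btu

In absolute terms T_C = 253.15 K and T_H = 304.26 K, so ΔT = 51.11 K.
The reversible limit is COP_R = T_C/ΔT = 4.953, so W_min = Q_C/COP = Q_C·ΔT/T_C.
W_min = 15200 × 51.11/253.15 = 3069 Btu.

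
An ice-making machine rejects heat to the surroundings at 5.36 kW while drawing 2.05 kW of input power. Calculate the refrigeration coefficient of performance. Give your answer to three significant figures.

1.61

The first law gives Q̇_H = Q̇_C + Ẇ, so the three rates are Q̇_C = 3.310, Q̇_H = 5.360, Ẇ = 2.050 kW.
COP_R = Q̇_C/Ẇ = 3.310/2.050 = 1.615.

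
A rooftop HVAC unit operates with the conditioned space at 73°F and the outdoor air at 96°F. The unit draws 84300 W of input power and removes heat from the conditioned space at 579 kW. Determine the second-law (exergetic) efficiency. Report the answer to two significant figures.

Converting, Q̇_C = 579.0 kW = 579000 W, so COP_actual = Q̇_C/Ẇ = 579000/84300 = 6.868.
In absolute terms T_C = 295.93 K and T_H = 308.71 K, so ΔT = 12.78 K.
COP_Carnot = T_C/ΔT = 295.93/12.78 = 23.16.
η_II = COP_actual/COP_Carnot = 6.868/23.16 = 0.2966.

0.30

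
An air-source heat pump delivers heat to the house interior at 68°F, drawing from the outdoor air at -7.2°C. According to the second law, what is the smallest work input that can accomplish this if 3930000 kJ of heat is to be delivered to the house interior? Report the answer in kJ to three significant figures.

365000 kJ

In absolute terms T_C = 265.95 K and T_H = 293.15 K, so ΔT = 27.20 K.
The reversible limit is COP_HP = T_H/ΔT = 10.78, so W_min = Q_H/COP = Q_H·ΔT/T_H.
W_min = 3930000 × 27.20/293.15 = 364600 kJ.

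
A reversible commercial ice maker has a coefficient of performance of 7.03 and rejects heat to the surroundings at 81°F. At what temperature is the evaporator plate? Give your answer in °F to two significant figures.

14 °F

For a Carnot refrigerator COP_R = T_C/(T_H − T_C), so T_C = COP·T_H/(1 + COP).
With T_H = 300.37 K, T_C = 7.03 × 300.37/8.030 = 262.97 K.
Converting, 262.97 K = 13.67°F.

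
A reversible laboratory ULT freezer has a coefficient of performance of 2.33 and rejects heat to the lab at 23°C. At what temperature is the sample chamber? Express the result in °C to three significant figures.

For a Carnot refrigerator COP_R = T_C/(T_H − T_C), so T_C = COP·T_H/(1 + COP).
With T_H = 296.15 K, T_C = 2.33 × 296.15/3.330 = 207.22 K.
Converting, 207.22 K = -65.93°C.

-65.9 °C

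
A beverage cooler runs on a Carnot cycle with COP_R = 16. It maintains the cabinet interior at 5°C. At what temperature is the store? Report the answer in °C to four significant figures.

COP_R = T_C/(T_H − T_C) gives T_H − T_C = T_C/COP.
With T_C = 278.15 K, T_H = 278.15 × (1 + 1/16) = 295.53 K.
Converting, 295.53 K = 22.38°C.

22.38 °C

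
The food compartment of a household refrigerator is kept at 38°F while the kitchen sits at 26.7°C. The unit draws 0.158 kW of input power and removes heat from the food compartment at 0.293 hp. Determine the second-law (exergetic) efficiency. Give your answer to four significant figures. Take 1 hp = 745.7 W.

Converting, Q̇_C = 0.2930 hp = 0.2185 kW, so COP_actual = Q̇_C/Ẇ = 0.2185/0.1580 = 1.383.
In absolute terms T_C = 276.48 K and T_H = 299.85 K, so ΔT = 23.37 K.
COP_Carnot = T_C/ΔT = 276.48/23.37 = 11.83.
η_II = COP_actual/COP_Carnot = 1.383/11.83 = 0.1169.

0.1169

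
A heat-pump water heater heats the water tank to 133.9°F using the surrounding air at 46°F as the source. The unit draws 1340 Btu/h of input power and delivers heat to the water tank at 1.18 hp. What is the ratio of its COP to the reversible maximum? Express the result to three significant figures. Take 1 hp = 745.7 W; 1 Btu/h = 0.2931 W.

Converting, Q̇_H = 1.180 hp = 3002 Btu/h, so COP_actual = Q̇_H/Ẇ = 3002/1340 = 2.240.
In absolute terms T_C = 280.93 K and T_H = 329.76 K, so ΔT = 48.83 K.
COP_Carnot = T_H/ΔT = 329.76/48.83 = 6.753.
η_II = COP_actual/COP_Carnot = 2.240/6.753 = 0.3318.

0.332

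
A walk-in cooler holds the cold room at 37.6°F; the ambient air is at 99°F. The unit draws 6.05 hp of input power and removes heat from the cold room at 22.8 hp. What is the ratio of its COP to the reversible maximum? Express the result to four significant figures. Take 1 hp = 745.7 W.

COP_actual = Q̇_C/Ẇ = 22.80/6.050 = 3.769.
In absolute terms T_C = 276.26 K and T_H = 310.37 K, so ΔT = 34.11 K.
COP_Carnot = T_C/ΔT = 276.26/34.11 = 8.099.
η_II = COP_actual/COP_Carnot = 3.769/8.099 = 0.4653.

0.4653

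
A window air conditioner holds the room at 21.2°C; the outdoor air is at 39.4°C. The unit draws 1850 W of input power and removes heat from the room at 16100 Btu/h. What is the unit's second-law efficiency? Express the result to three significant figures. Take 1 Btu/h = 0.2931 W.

0.158

Converting, Q̇_C = 16100 Btu/h = 4719 W, so COP_actual = Q̇_C/Ẇ = 4719/1850 = 2.551.
In absolute terms T_C = 294.35 K and T_H = 312.55 K, so ΔT = 18.20 K.
COP_Carnot = T_C/ΔT = 294.35/18.20 = 16.17.
η_II = COP_actual/COP_Carnot = 2.551/16.17 = 0.1577.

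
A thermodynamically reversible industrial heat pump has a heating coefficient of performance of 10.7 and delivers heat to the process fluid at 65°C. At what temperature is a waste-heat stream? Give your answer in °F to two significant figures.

92 °F

COP_HP = T_H/(T_H − T_C) gives T_H − T_C = T_H/COP.
With T_H = 338.15 K, T_C = 338.15 × (1 − 1/10.7) = 306.55 K.
Converting, 306.55 K = 92.11°F.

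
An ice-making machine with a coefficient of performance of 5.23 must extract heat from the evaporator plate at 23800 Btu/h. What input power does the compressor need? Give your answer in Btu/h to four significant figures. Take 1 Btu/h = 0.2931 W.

Ẇ = Q̇_C/COP = 23800/5.23 = 4551 Btu/h.

4551 Btu/h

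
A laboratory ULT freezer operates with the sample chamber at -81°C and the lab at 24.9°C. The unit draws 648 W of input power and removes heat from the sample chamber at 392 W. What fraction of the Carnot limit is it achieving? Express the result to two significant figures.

COP_actual = Q̇_C/Ẇ = 392.0/648.0 = 0.6049.
In absolute terms T_C = 192.15 K and T_H = 298.05 K, so ΔT = 105.9 K.
COP_Carnot = T_C/ΔT = 192.15/105.9 = 1.814.
η_II = COP_actual/COP_Carnot = 0.6049/1.814 = 0.3334.

0.33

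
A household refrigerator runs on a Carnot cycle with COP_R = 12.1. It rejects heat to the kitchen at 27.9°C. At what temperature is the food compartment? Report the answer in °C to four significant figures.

4.919 °C

For a Carnot refrigerator COP_R = T_C/(T_H − T_C), so T_C = COP·T_H/(1 + COP).
With T_H = 301.05 K, T_C = 12.1 × 301.05/13.10 = 278.07 K.
Converting, 278.07 K = 4.92°C.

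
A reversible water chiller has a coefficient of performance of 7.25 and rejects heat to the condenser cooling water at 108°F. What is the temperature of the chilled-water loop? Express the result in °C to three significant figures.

For a Carnot refrigerator COP_R = T_C/(T_H − T_C), so T_C = COP·T_H/(1 + COP).
With T_H = 315.37 K, T_C = 7.25 × 315.37/8.250 = 277.15 K.
Converting, 277.15 K = 4.00°C.

4.00 °C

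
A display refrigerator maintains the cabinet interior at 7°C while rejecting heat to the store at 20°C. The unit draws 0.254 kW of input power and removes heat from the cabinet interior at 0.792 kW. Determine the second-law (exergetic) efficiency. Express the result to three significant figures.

0.145

COP_actual = Q̇_C/Ẇ = 0.7920/0.2540 = 3.118.
In absolute terms T_C = 280.15 K and T_H = 293.15 K, so ΔT = 13.00 K.
COP_Carnot = T_C/ΔT = 280.15/13.00 = 21.55.
η_II = COP_actual/COP_Carnot = 3.118/21.55 = 0.1447.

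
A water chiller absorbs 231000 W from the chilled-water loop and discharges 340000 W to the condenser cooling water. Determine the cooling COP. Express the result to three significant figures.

The first law gives Q̇_H = Q̇_C + Ẇ, so the three rates are Q̇_C = 231000, Q̇_H = 340000, Ẇ = 109000 W.
COP_R = Q̇_C/Ẇ = 231000/109000 = 2.119.

2.12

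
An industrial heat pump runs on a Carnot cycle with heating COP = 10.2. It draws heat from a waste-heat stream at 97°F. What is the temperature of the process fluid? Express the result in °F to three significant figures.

158 °F

COP_HP = T_H/(T_H − T_C) rearranges to T_H = COP·T_C/(COP − 1).
With T_C = 309.26 K, T_H = 10.2 × 309.26/9.200 = 342.88 K.
Converting, 342.88 K = 157.51°F.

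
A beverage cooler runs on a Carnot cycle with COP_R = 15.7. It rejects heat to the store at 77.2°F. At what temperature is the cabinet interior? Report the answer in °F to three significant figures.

For a Carnot refrigerator COP_R = T_C/(T_H − T_C), so T_C = COP·T_H/(1 + COP).
With T_H = 298.26 K, T_C = 15.7 × 298.26/16.70 = 280.40 K.
Converting, 280.40 K = 45.05°F.

45.1 °F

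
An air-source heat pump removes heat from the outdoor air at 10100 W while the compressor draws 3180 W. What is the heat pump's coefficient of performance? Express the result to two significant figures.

4.2

The first law gives Q̇_H = Q̇_C + Ẇ, so the three rates are Q̇_C = 10100, Q̇_H = 13280, Ẇ = 3180 W.
COP_HP = Q̇_H/Ẇ = 13280/3180 = 4.176.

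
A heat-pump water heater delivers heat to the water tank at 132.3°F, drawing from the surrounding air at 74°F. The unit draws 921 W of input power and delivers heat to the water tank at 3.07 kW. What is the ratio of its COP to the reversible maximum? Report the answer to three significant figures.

0.328

Converting, Q̇_H = 3.070 kW = 3070 W, so COP_actual = Q̇_H/Ẇ = 3070/921.0 = 3.333.
In absolute terms T_C = 296.48 K and T_H = 328.87 K, so ΔT = 32.39 K.
COP_Carnot = T_H/ΔT = 328.87/32.39 = 10.15.
η_II = COP_actual/COP_Carnot = 3.333/10.15 = 0.3283.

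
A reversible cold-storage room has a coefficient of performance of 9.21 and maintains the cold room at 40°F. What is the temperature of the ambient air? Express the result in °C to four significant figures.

COP_R = T_C/(T_H − T_C) gives T_H − T_C = T_C/COP.
With T_C = 277.59 K, T_H = 277.59 × (1 + 1/9.21) = 307.73 K.
Converting, 307.73 K = 34.58°C.

34.58 °C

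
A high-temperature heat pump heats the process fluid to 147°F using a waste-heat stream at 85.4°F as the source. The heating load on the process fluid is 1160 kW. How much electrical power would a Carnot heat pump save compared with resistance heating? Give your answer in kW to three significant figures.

In absolute terms T_C = 302.82 K and T_H = 337.04 K, so ΔT = 34.22 K.
COP_Carnot = T_H/ΔT = 337.04/34.22 = 9.849.
Resistance heating needs Ẇ_res = Q̇_H = 1160 kW; the reversible heat pump needs only Ẇ_hp = Q̇_H/COP = 117.8 kW.
Saving = 1160 − 117.8 = 1042 kW.

1040 kW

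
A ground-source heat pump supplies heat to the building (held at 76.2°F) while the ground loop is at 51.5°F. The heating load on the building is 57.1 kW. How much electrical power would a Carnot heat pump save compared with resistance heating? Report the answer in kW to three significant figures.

In absolute terms T_C = 283.98 K and T_H = 297.71 K, so ΔT = 13.72 K.
COP_Carnot = T_H/ΔT = 297.71/13.72 = 21.70.
Resistance heating needs Ẇ_res = Q̇_H = 57.10 kW; the reversible heat pump needs only Ẇ_hp = Q̇_H/COP = 2.632 kW.
Saving = 57.10 − 2.632 = 54.47 kW.

54.5 kW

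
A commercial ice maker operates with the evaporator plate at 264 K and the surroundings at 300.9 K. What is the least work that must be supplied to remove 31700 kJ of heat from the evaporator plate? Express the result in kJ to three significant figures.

The reservoir spacing is ΔT = 300.9 − 264 = 36.90 K.
The reversible limit is COP_R = T_C/ΔT = 7.154, so W_min = Q_C/COP = Q_C·ΔT/T_C.
W_min = 31700 × 36.90/264.00 = 4431 kJ.

4430 kJ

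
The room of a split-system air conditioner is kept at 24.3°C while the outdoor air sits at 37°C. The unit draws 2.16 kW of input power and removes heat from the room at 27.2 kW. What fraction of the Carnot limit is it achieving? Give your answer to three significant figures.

0.538

COP_actual = Q̇_C/Ẇ = 27.20/2.160 = 12.59.
In absolute terms T_C = 297.45 K and T_H = 310.15 K, so ΔT = 12.70 K.
COP_Carnot = T_C/ΔT = 297.45/12.70 = 23.42.
η_II = COP_actual/COP_Carnot = 12.59/23.42 = 0.5377.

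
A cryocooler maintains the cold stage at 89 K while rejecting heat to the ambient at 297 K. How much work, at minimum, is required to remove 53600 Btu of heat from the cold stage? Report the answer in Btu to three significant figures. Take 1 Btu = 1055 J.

125000 Btu

The reservoir spacing is ΔT = 297 − 89 = 208.0 K.
The reversible limit is COP_R = T_C/ΔT = 0.4279, so W_min = Q_C/COP = Q_C·ΔT/T_C.
W_min = 53600 × 208.0/89.00 = 125300 Btu.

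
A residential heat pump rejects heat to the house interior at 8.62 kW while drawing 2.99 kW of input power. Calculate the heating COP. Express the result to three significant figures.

The first law gives Q̇_H = Q̇_C + Ẇ, so the three rates are Q̇_C = 5.630, Q̇_H = 8.620, Ẇ = 2.990 kW.
COP_HP = Q̇_H/Ẇ = 8.620/2.990 = 2.883.

2.88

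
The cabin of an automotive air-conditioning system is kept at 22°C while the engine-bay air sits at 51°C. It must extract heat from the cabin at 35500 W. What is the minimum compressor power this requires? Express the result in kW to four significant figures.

In absolute terms T_C = 295.15 K and T_H = 324.15 K, so ΔT = 29.00 K.
COP_Carnot = T_C/ΔT = 295.15/29.00 = 10.18.
Ẇ_min = Q̇/COP_Carnot = 35500/10.18 = 3488 W = 3.488 kW.

3.488 kW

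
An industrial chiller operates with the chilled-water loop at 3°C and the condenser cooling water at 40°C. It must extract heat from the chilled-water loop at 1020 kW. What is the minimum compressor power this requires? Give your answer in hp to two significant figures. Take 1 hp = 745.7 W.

In absolute terms T_C = 276.15 K and T_H = 313.15 K, so ΔT = 37.00 K.
COP_Carnot = T_C/ΔT = 276.15/37.00 = 7.464.
Ẇ_min = Q̇/COP_Carnot = 1020/7.464 = 136.7 kW = 183.3 hp.

180 hp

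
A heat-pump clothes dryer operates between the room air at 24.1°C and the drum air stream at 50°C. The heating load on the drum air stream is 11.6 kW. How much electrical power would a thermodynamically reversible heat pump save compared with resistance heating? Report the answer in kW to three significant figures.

In absolute terms T_C = 297.25 K and T_H = 323.15 K, so ΔT = 25.90 K.
COP_Carnot = T_H/ΔT = 323.15/25.90 = 12.48.
Resistance heating needs Ẇ_res = Q̇_H = 11.60 kW; the reversible heat pump needs only Ẇ_hp = Q̇_H/COP = 0.9297 kW.
Saving = 11.60 − 0.9297 = 10.67 kW.

10.7 kW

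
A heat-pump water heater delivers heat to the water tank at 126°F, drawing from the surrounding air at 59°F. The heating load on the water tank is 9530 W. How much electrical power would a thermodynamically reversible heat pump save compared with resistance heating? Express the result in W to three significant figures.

In absolute terms T_C = 288.15 K and T_H = 325.37 K, so ΔT = 37.22 K.
COP_Carnot = T_H/ΔT = 325.37/37.22 = 8.741.
Resistance heating needs Ẇ_res = Q̇_H = 9530 W; the reversible heat pump needs only Ẇ_hp = Q̇_H/COP = 1090 W.
Saving = 9530 − 1090 = 8440 W.

8440 W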